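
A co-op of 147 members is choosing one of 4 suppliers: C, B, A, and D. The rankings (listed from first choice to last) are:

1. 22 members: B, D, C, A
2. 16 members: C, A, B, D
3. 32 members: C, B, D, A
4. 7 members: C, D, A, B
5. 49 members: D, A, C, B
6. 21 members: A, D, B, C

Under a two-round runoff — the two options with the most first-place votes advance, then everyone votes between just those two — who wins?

D

Round 1 first-place votes: C 55, B 22, A 21, D 49.
C and D advance.
Runoff: C is preferred to D by 55 voters; D by 92.
D wins the runoff.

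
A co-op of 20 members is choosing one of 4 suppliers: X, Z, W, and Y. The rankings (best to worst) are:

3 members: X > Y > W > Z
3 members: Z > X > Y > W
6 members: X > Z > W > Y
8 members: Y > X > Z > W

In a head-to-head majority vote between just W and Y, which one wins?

Voters preferring W to Y: 6; preferring Y to W: 14.
Y wins the head-to-head.

Y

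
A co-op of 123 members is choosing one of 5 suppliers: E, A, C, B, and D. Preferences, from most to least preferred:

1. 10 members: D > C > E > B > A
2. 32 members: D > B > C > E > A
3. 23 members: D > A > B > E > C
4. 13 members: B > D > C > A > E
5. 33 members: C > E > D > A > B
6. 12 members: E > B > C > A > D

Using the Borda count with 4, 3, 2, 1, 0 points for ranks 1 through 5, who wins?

D

E: 10·2 + 32·1 + 23·1 + 13·0 + 33·3 + 12·4 = 222
A: 10·0 + 32·0 + 23·3 + 13·1 + 33·1 + 12·1 = 127
C: 10·3 + 32·2 + 23·0 + 13·2 + 33·4 + 12·2 = 276
B: 10·1 + 32·3 + 23·2 + 13·4 + 33·0 + 12·3 = 240
D: 10·4 + 32·4 + 23·4 + 13·3 + 33·2 + 12·0 = 365
D has the highest Borda score (365).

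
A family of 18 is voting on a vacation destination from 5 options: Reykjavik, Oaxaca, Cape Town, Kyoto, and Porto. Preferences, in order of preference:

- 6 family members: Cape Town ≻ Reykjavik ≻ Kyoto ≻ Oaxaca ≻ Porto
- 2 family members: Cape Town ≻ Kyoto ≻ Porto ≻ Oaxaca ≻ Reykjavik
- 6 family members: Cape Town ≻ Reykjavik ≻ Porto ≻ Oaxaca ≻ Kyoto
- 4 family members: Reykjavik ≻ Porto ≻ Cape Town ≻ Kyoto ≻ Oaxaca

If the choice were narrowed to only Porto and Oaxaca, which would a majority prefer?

Porto

Voters preferring Porto to Oaxaca: 12; preferring Oaxaca to Porto: 6.
Porto wins the head-to-head.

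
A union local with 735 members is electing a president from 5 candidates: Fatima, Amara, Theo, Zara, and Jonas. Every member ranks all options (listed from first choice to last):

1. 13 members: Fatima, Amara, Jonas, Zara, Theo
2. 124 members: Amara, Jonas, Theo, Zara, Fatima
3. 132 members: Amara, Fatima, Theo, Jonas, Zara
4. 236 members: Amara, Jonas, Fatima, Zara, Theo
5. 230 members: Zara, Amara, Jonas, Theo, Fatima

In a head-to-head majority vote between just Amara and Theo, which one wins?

Voters preferring Amara to Theo: 735; preferring Theo to Amara: 0.
Amara wins the head-to-head.

Amara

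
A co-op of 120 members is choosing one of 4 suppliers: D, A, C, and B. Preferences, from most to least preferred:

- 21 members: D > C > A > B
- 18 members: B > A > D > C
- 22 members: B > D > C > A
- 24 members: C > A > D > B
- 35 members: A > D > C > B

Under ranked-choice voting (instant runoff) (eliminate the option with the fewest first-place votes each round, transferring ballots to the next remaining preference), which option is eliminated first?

D

Round 1: D 21, A 35, C 24, B 40. Eliminate D.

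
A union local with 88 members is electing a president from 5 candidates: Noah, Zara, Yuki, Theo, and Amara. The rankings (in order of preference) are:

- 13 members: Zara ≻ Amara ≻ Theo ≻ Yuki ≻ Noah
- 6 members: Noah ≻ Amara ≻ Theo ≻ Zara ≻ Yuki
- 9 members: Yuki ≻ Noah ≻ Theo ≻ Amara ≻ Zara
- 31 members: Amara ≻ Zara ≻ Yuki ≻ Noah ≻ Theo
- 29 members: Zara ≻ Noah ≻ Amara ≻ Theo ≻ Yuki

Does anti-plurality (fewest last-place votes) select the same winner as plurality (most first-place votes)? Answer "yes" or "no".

Anti-plurality — last-place votes: Noah 13, Zara 9, Yuki 35, Theo 31, Amara 0. Winner: Amara.
Plurality — first-place votes: Noah 6, Zara 42, Yuki 9, Theo 0, Amara 31. Winner: Zara.
The two methods disagree.

no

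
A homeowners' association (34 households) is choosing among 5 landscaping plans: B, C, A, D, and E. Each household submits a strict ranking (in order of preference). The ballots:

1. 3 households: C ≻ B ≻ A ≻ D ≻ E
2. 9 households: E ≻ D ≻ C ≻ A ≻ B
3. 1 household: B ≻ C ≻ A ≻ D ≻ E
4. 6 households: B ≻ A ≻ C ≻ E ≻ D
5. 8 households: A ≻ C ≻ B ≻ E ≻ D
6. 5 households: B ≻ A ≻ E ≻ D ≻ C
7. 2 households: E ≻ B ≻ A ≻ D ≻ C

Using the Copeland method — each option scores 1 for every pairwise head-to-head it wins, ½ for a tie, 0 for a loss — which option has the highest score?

A

B: beats D and E; ties A; loses to C → score 2.5.
C: beats B, D, and E; loses to A → score 3.
A: beats C, D, and E; ties B → score 3.5.
D: loses to B, C, A, and E → score 0.
E: beats D; loses to B, C, and A → score 1.
A has the best pairwise record.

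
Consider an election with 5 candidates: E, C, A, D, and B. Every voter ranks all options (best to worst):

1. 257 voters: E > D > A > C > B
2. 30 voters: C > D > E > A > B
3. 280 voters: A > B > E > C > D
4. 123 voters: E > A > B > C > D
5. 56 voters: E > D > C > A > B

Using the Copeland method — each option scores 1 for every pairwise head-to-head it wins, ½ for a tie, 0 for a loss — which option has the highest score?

E

E: beats C, A, D, and B → score 4.
C: beats D; loses to E, A, and B → score 1.
A: beats C, D, and B; loses to E → score 3.
D: loses to E, C, A, and B → score 0.
B: beats C and D; loses to E and A → score 2.
E has the best pairwise record.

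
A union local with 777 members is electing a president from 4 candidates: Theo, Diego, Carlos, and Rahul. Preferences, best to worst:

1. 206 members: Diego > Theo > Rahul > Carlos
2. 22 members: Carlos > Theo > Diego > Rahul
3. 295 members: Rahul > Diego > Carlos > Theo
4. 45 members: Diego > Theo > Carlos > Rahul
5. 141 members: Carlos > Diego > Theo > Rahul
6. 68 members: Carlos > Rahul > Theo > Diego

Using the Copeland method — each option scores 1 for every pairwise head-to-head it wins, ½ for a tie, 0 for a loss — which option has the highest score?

Diego

Theo: beats Rahul; loses to Diego and Carlos → score 1.
Diego: beats Theo, Carlos, and Rahul → score 3.
Carlos: beats Theo; loses to Diego and Rahul → score 1.
Rahul: beats Carlos; loses to Theo and Diego → score 1.
Diego has the best pairwise record.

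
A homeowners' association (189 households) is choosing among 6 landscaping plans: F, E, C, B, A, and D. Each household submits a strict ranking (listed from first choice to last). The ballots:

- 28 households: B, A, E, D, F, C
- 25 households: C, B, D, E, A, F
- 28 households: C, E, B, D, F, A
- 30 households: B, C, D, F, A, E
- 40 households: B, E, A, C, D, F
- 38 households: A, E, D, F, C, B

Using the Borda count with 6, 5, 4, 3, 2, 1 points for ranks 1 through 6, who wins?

F: 28·2 + 25·1 + 28·2 + 30·3 + 40·1 + 38·3 = 381
E: 28·4 + 25·3 + 28·5 + 30·1 + 40·5 + 38·5 = 747
C: 28·1 + 25·6 + 28·6 + 30·5 + 40·3 + 38·2 = 692
B: 28·6 + 25·5 + 28·4 + 30·6 + 40·6 + 38·1 = 863
A: 28·5 + 25·2 + 28·1 + 30·2 + 40·4 + 38·6 = 666
D: 28·3 + 25·4 + 28·3 + 30·4 + 40·2 + 38·4 = 620
B has the highest Borda score (863).

B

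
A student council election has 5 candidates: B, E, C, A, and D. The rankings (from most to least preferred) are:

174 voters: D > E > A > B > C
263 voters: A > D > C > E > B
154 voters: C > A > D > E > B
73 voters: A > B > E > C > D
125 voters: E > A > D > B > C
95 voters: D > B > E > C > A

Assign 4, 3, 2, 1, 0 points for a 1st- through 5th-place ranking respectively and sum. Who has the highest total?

B: 174·1 + 263·0 + 154·0 + 73·3 + 125·1 + 95·3 = 803
E: 174·3 + 263·1 + 154·1 + 73·2 + 125·4 + 95·2 = 1775
C: 174·0 + 263·2 + 154·4 + 73·1 + 125·0 + 95·1 = 1310
A: 174·2 + 263·4 + 154·3 + 73·4 + 125·3 + 95·0 = 2529
D: 174·4 + 263·3 + 154·2 + 73·0 + 125·2 + 95·4 = 2423
A has the highest Borda score (2529).

A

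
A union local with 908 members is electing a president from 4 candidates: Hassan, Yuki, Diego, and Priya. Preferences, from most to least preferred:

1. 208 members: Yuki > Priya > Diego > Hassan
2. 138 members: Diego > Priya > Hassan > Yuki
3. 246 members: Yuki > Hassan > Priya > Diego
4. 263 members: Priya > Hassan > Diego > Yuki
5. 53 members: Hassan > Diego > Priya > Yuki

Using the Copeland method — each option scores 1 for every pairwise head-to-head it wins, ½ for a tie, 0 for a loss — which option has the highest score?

Hassan: beats Diego; ties Yuki; loses to Priya → score 1.5.
Yuki: ties Hassan, Diego, and Priya → score 1.5.
Diego: ties Yuki; loses to Hassan and Priya → score 0.5.
Priya: beats Hassan and Diego; ties Yuki → score 2.5.
Priya has the best pairwise record.

Priya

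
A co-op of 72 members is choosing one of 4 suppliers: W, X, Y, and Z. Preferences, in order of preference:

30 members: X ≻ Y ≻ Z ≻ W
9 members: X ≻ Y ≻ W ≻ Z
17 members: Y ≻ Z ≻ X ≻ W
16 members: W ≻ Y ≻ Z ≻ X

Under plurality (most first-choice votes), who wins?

X

First-place votes: W 16, X 39, Y 17, Z 0.
X has the most first-place votes.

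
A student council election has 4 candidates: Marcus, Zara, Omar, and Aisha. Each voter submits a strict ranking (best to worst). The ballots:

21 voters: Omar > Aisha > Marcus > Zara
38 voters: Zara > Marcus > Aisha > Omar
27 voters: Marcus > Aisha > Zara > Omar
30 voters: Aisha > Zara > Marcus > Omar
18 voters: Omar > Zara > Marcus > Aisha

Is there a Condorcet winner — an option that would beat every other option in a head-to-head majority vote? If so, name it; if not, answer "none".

Checking pairwise contests:
Zara beats Marcus 86–48.
Aisha beats Zara 78–56.
Marcus beats Omar 95–39.
Marcus beats Aisha 83–51.
Every option loses at least one head-to-head, so there is no Condorcet winner.

none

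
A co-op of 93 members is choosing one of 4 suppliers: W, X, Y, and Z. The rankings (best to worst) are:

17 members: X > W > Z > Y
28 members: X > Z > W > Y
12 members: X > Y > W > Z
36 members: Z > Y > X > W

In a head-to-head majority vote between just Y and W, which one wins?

Voters preferring Y to W: 48; preferring W to Y: 45.
Y wins the head-to-head.

Y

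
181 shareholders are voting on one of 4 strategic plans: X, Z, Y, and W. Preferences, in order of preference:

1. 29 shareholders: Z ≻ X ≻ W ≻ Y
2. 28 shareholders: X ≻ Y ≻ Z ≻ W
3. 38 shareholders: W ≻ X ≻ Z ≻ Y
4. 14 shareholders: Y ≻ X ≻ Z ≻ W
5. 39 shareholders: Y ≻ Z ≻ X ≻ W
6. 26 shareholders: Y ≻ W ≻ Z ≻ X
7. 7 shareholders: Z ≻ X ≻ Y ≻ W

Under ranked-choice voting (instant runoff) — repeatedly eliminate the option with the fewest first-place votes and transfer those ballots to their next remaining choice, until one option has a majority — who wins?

Round 1: X 28, Z 36, Y 79, W 38. Eliminate X.
Round 2: Z 36, Y 107, W 38. Y has a majority.

Y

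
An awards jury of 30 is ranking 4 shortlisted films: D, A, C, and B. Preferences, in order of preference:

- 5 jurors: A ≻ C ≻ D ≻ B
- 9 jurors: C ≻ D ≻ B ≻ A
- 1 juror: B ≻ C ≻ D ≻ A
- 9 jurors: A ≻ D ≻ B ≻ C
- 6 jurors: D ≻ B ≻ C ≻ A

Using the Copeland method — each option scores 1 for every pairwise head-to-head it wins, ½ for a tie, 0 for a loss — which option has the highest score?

D: beats A and B; ties C → score 2.5.
A: loses to D, C, and B → score 0.
C: beats A; ties D; loses to B → score 1.5.
B: beats A and C; loses to D → score 2.
D has the best pairwise record.

D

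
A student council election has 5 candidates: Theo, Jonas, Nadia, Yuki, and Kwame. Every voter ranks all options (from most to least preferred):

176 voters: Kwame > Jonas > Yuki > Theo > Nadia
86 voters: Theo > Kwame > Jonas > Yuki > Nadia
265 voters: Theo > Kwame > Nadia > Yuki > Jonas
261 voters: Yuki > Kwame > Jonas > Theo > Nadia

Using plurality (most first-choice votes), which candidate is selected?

First-place votes: Theo 351, Jonas 0, Nadia 0, Yuki 261, Kwame 176.
Theo has the most first-place votes.

Theo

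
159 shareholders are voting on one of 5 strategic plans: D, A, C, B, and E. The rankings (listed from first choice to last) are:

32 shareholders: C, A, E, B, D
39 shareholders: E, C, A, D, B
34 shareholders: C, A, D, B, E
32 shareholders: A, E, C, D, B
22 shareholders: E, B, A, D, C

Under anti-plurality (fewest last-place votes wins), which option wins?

Last-place votes: D 32, A 0, C 22, B 71, E 34.
A is ranked last by the fewest voters, so A wins.

A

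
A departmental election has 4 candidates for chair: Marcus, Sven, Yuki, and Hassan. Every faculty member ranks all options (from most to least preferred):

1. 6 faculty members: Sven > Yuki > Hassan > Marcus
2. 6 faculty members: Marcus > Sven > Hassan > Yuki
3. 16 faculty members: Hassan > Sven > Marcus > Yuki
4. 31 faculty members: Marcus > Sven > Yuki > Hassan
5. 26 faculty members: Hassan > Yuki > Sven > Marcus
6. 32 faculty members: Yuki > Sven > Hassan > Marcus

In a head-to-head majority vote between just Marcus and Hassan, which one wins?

Voters preferring Marcus to Hassan: 37; preferring Hassan to Marcus: 80.
Hassan wins the head-to-head.

Hassan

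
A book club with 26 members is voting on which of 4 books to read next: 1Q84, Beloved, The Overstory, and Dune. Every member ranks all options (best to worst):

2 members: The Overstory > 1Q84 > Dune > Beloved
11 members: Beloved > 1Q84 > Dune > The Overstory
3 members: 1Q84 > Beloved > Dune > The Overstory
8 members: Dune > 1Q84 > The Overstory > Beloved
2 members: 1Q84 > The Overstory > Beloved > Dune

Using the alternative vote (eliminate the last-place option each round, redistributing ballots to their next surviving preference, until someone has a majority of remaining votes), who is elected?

Beloved

Round 1: 1Q84 5, Beloved 11, The Overstory 2, Dune 8. Eliminate The Overstory.
Round 2: 1Q84 7, Beloved 11, Dune 8. Eliminate 1Q84.
Round 3: Beloved 16, Dune 10. Beloved has a majority.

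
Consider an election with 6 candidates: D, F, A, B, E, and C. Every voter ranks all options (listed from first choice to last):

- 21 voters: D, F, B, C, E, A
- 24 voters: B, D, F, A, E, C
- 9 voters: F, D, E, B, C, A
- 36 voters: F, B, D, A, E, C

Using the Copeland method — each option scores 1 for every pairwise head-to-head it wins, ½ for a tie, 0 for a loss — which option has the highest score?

F

D: beats A, E, and C; ties F; loses to B → score 3.5.
F: beats A, B, E, and C; ties D → score 4.5.
A: beats E and C; loses to D, F, and B → score 2.
B: beats D, A, E, and C; loses to F → score 4.
E: beats C; loses to D, F, A, and B → score 1.
C: loses to D, F, A, B, and E → score 0.
F has the best pairwise record.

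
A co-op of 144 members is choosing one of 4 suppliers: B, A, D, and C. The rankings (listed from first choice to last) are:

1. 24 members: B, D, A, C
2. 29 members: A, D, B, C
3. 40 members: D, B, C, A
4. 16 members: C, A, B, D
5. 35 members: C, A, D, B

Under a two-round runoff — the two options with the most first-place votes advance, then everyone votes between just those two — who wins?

D

Round 1 first-place votes: B 24, A 29, D 40, C 51.
C and D advance.
Runoff: C is preferred to D by 51 voters; D by 93.
D wins the runoff.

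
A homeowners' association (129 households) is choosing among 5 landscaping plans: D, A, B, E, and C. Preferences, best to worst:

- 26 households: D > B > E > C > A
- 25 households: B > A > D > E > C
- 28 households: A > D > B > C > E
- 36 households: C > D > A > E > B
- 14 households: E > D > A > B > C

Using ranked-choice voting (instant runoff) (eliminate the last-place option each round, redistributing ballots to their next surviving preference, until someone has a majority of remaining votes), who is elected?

Round 1: D 26, A 28, B 25, E 14, C 36. Eliminate E.
Round 2: D 40, A 28, B 25, C 36. Eliminate B.
Round 3: D 40, A 53, C 36. Eliminate C.
Round 4: D 76, A 53. D has a majority.

D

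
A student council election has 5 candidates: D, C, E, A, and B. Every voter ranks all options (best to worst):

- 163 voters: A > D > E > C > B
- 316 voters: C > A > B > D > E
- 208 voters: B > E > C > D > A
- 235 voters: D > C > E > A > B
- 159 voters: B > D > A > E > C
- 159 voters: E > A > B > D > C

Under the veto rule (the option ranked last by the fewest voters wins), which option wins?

Last-place votes: D 0, C 318, E 316, A 208, B 398.
D is ranked last by the fewest voters, so D wins.

D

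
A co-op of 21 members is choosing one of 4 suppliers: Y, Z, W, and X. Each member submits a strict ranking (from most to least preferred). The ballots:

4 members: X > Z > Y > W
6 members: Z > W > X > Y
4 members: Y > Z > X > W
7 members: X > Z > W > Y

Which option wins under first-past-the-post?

X

First-place votes: Y 4, Z 6, W 0, X 11.
X has the most first-place votes.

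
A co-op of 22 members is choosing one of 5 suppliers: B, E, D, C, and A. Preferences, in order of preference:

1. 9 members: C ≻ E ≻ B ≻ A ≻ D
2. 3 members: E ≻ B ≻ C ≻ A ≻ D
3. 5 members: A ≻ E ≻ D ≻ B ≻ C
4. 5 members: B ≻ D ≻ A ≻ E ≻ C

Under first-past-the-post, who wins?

First-place votes: B 5, E 3, D 0, C 9, A 5.
C has the most first-place votes.

C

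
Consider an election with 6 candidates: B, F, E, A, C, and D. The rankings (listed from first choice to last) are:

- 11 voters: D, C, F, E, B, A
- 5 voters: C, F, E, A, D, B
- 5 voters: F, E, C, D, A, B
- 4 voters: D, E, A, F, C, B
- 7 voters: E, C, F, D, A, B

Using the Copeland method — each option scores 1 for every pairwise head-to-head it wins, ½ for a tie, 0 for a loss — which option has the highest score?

B: loses to F, E, A, C, and D → score 0.
F: beats B, E, A, and D; loses to C → score 4.
E: beats B, A, and D; ties C; loses to F → score 3.5.
A: beats B; loses to F, E, C, and D → score 1.
C: beats B, F, A, and D; ties E → score 4.5.
D: beats B and A; loses to F, E, and C → score 2.
C has the best pairwise record.

C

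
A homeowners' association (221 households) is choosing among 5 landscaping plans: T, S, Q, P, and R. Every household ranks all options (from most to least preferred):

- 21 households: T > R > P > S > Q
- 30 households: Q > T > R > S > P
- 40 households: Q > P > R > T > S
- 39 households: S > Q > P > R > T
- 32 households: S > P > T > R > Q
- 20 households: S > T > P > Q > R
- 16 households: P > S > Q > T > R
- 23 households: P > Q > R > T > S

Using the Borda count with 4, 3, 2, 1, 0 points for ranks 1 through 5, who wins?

T: 21·4 + 30·3 + 40·1 + 39·0 + 32·2 + 20·3 + 16·1 + 23·1 = 377
S: 21·1 + 30·1 + 40·0 + 39·4 + 32·4 + 20·4 + 16·3 + 23·0 = 463
Q: 21·0 + 30·4 + 40·4 + 39·3 + 32·0 + 20·1 + 16·2 + 23·3 = 518
P: 21·2 + 30·0 + 40·3 + 39·2 + 32·3 + 20·2 + 16·4 + 23·4 = 532
R: 21·3 + 30·2 + 40·2 + 39·1 + 32·1 + 20·0 + 16·0 + 23·2 = 320
P has the highest Borda score (532).

P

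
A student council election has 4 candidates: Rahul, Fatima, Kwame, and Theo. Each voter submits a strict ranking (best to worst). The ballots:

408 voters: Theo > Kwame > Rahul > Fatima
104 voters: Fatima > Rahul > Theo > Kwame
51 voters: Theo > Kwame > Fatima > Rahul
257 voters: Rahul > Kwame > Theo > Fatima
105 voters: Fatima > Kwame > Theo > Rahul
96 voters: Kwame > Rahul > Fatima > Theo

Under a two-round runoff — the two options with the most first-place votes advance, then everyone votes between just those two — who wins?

Theo

Round 1 first-place votes: Rahul 257, Fatima 209, Kwame 96, Theo 459.
Theo and Rahul advance.
Runoff: Theo is preferred to Rahul by 564 voters; Rahul by 457.
Theo wins the runoff.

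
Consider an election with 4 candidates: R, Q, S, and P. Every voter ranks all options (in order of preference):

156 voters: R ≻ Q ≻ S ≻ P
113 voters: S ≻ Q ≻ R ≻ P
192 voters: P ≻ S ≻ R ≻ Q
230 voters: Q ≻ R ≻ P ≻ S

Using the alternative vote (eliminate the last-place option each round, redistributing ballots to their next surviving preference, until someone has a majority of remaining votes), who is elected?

Round 1: R 156, Q 230, S 113, P 192. Eliminate S.
Round 2: R 156, Q 343, P 192. Eliminate R.
Round 3: Q 499, P 192. Q has a majority.

Q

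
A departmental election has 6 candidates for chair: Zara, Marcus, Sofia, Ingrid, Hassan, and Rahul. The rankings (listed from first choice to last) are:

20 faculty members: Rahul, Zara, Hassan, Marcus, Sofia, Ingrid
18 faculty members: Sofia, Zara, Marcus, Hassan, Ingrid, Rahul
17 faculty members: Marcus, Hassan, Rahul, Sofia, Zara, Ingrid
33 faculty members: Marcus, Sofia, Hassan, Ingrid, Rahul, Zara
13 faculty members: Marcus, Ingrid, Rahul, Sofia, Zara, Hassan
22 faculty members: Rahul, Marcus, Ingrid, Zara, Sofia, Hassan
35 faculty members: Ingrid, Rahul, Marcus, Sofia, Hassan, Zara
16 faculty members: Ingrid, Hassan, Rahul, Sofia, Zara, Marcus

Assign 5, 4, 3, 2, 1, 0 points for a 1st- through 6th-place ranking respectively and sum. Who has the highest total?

Marcus

Zara: 20·4 + 18·4 + 17·1 + 33·0 + 13·1 + 22·2 + 35·0 + 16·1 = 242
Marcus: 20·2 + 18·3 + 17·5 + 33·5 + 13·5 + 22·4 + 35·3 + 16·0 = 602
Sofia: 20·1 + 18·5 + 17·2 + 33·4 + 13·2 + 22·1 + 35·2 + 16·2 = 426
Ingrid: 20·0 + 18·1 + 17·0 + 33·2 + 13·4 + 22·3 + 35·5 + 16·5 = 457
Hassan: 20·3 + 18·2 + 17·4 + 33·3 + 13·0 + 22·0 + 35·1 + 16·4 = 362
Rahul: 20·5 + 18·0 + 17·3 + 33·1 + 13·3 + 22·5 + 35·4 + 16·3 = 521
Marcus has the highest Borda score (602).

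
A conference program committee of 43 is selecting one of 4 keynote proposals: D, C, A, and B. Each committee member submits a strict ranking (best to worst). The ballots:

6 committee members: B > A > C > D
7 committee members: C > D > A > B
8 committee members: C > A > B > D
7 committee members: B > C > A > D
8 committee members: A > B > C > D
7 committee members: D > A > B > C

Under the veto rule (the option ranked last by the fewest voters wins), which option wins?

Last-place votes: D 29, C 7, A 0, B 7.
A is ranked last by the fewest voters, so A wins.

A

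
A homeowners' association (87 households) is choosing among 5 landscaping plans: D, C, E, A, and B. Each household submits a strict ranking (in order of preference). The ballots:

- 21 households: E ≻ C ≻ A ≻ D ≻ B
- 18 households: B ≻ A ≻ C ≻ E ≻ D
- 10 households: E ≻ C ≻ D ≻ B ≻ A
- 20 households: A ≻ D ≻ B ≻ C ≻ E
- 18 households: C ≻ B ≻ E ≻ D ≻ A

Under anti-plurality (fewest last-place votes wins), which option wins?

C

Last-place votes: D 18, C 0, E 20, A 28, B 21.
C is ranked last by the fewest voters, so C wins.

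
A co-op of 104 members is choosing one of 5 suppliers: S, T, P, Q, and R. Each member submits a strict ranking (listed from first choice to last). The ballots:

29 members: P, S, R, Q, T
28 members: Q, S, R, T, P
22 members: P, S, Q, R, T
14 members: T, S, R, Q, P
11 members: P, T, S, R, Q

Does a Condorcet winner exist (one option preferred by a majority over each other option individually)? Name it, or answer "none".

P vs S: 62–42 for P.
P vs T: 62–42 for P.
P vs Q: 62–42 for P.
P vs R: 62–42 for P.
P beats every other option head-to-head.

P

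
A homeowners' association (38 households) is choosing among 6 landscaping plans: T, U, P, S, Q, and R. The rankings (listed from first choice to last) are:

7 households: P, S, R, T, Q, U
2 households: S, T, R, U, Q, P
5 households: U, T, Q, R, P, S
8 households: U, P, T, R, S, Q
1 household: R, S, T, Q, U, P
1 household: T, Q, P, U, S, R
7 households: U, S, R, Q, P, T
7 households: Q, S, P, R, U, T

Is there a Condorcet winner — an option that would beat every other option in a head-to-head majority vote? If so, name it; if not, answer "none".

U

U vs T: 27–11 for U.
U vs P: 23–15 for U.
U vs S: 21–17 for U.
U vs Q: 22–16 for U.
U vs R: 21–17 for U.
U beats every other option head-to-head.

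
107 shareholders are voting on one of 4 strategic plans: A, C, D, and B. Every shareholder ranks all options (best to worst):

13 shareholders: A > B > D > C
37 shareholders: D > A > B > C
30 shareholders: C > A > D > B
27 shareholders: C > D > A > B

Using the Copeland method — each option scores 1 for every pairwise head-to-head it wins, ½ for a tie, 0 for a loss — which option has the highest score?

C

A: beats B; loses to C and D → score 1.
C: beats A, D, and B → score 3.
D: beats A and B; loses to C → score 2.
B: loses to A, C, and D → score 0.
C has the best pairwise record.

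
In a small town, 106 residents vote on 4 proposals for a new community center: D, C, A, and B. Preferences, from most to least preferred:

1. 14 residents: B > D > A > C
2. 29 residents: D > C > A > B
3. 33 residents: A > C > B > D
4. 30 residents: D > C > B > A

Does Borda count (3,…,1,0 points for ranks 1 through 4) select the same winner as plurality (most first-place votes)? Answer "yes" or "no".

Borda — scores: D 205, C 184, A 142, B 105. Winner: D.
Plurality — first-place votes: D 59, C 0, A 33, B 14. Winner: D.
The two methods agree.

yes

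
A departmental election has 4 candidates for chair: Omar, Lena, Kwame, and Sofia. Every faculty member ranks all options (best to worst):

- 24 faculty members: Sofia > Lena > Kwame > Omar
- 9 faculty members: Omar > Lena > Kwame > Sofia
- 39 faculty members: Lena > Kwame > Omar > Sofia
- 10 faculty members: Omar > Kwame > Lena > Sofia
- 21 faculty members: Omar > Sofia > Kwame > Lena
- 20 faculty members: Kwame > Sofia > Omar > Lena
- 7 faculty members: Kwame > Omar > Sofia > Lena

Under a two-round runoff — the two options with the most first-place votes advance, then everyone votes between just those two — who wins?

Omar

Round 1 first-place votes: Omar 40, Lena 39, Kwame 27, Sofia 24.
Omar and Lena advance.
Runoff: Omar is preferred to Lena by 67 voters; Lena by 63.
Omar wins the runoff.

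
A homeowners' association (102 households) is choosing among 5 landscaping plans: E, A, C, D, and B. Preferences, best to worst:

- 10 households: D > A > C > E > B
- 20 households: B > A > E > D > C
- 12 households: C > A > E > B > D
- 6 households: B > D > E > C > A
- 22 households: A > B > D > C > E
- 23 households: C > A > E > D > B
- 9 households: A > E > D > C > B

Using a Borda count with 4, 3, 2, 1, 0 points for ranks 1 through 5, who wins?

A

E: 10·1 + 20·2 + 12·2 + 6·2 + 22·0 + 23·2 + 9·3 = 159
A: 10·3 + 20·3 + 12·3 + 6·0 + 22·4 + 23·3 + 9·4 = 319
C: 10·2 + 20·0 + 12·4 + 6·1 + 22·1 + 23·4 + 9·1 = 197
D: 10·4 + 20·1 + 12·0 + 6·3 + 22·2 + 23·1 + 9·2 = 163
B: 10·0 + 20·4 + 12·1 + 6·4 + 22·3 + 23·0 + 9·0 = 182
A has the highest Borda score (319).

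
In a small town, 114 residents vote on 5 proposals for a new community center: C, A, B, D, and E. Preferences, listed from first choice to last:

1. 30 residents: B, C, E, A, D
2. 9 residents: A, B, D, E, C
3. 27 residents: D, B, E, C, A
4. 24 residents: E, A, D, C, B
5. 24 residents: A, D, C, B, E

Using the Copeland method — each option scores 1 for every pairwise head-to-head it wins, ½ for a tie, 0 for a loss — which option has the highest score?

D

C: ties A; loses to B, D, and E → score 0.5.
A: beats D; ties C and B; loses to E → score 2.
B: beats C and E; ties A; loses to D → score 2.5.
D: beats C, B, and E; loses to A → score 3.
E: beats C and A; loses to B and D → score 2.
D has the best pairwise record.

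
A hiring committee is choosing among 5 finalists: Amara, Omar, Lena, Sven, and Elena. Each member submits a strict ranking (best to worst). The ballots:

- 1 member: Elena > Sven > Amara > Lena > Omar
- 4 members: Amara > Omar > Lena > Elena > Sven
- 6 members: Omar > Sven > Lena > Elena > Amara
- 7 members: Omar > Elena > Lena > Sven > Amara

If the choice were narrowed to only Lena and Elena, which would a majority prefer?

Voters preferring Lena to Elena: 10; preferring Elena to Lena: 8.
Lena wins the head-to-head.

Lena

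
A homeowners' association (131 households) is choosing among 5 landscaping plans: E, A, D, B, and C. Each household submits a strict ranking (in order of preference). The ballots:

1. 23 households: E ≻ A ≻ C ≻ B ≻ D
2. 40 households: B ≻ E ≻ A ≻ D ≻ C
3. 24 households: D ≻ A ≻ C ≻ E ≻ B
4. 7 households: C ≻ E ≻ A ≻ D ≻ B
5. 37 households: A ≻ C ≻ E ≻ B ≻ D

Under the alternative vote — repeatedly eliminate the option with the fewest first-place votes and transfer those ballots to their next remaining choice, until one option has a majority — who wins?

A

Round 1: E 23, A 37, D 24, B 40, C 7. Eliminate C.
Round 2: E 30, A 37, D 24, B 40. Eliminate D.
Round 3: E 30, A 61, B 40. Eliminate E.
Round 4: A 91, B 40. A has a majority.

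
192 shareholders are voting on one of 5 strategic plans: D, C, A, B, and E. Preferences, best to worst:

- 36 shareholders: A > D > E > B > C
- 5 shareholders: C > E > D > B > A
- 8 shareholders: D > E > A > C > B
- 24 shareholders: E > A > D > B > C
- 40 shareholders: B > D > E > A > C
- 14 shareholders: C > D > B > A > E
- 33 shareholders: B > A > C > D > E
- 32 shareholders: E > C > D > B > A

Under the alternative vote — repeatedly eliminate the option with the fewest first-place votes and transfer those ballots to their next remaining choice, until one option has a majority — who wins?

Round 1: D 8, C 19, A 36, B 73, E 56. Eliminate D.
Round 2: C 19, A 36, B 73, E 64. Eliminate C.
Round 3: A 36, B 87, E 69. Eliminate A.
Round 4: B 87, E 105. E has a majority.

E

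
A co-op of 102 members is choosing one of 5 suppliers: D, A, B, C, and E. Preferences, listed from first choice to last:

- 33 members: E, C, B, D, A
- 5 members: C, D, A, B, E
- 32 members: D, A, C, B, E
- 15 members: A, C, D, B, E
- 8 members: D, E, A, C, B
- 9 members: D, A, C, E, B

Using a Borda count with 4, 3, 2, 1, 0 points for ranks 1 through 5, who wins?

D: 33·1 + 5·3 + 32·4 + 15·2 + 8·4 + 9·4 = 274
A: 33·0 + 5·2 + 32·3 + 15·4 + 8·2 + 9·3 = 209
B: 33·2 + 5·1 + 32·1 + 15·1 + 8·0 + 9·0 = 118
C: 33·3 + 5·4 + 32·2 + 15·3 + 8·1 + 9·2 = 254
E: 33·4 + 5·0 + 32·0 + 15·0 + 8·3 + 9·1 = 165
D has the highest Borda score (274).

D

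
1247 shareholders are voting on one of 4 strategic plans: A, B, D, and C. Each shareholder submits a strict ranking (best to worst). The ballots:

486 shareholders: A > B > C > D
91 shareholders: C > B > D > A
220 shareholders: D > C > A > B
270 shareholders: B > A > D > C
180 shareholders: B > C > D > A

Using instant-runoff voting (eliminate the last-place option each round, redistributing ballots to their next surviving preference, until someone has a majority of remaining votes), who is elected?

A

Round 1: A 486, B 450, D 220, C 91. Eliminate C.
Round 2: A 486, B 541, D 220. Eliminate D.
Round 3: A 706, B 541. A has a majority.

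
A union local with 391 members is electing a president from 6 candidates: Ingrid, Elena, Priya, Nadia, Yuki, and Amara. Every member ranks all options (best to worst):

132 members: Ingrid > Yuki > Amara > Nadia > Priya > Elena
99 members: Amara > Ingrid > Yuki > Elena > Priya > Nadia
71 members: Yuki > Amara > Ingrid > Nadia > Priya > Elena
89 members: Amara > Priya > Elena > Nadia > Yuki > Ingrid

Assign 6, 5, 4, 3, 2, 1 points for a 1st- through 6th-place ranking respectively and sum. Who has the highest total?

Amara

Ingrid: 132·6 + 99·5 + 71·4 + 89·1 = 1660
Elena: 132·1 + 99·3 + 71·1 + 89·4 = 856
Priya: 132·2 + 99·2 + 71·2 + 89·5 = 1049
Nadia: 132·3 + 99·1 + 71·3 + 89·3 = 975
Yuki: 132·5 + 99·4 + 71·6 + 89·2 = 1660
Amara: 132·4 + 99·6 + 71·5 + 89·6 = 2011
Amara has the highest Borda score (2011).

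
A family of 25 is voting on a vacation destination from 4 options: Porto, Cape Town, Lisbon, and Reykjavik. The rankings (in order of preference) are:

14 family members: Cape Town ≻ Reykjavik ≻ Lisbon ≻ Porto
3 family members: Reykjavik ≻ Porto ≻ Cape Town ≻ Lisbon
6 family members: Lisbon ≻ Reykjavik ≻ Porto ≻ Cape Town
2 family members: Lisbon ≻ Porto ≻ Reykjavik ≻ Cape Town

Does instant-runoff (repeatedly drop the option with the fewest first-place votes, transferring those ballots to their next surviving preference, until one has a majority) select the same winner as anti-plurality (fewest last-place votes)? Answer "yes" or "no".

no

Instant-runoff — R1 Porto 0, Cape Town 14, Lisbon 8, Reykjavik 3 (Cape Town winner). Winner: Cape Town.
Anti-plurality — last-place votes: Porto 14, Cape Town 8, Lisbon 3, Reykjavik 0. Winner: Reykjavik.
The two methods disagree.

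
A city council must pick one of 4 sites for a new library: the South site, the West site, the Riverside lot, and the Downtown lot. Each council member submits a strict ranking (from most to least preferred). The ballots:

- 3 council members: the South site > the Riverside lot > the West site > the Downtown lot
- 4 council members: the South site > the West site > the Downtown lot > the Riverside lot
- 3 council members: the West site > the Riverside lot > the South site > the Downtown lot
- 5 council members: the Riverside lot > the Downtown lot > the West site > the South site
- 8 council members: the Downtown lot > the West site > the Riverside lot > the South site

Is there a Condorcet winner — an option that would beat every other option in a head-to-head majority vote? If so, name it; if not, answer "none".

the Downtown lot vs the South site: 13–10 for the Downtown lot.
the Downtown lot vs the West site: 13–10 for the Downtown lot.
the Downtown lot vs the Riverside lot: 12–11 for the Downtown lot.
the Downtown lot beats every other option head-to-head.

the Downtown lot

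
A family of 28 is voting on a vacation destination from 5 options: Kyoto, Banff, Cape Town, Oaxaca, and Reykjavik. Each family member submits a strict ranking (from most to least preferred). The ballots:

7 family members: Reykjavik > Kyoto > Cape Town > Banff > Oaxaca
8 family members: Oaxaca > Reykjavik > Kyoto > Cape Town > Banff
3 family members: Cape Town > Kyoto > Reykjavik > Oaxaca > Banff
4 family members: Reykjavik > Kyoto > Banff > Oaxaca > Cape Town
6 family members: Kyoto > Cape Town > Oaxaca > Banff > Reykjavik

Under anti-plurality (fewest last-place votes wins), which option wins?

Last-place votes: Kyoto 0, Banff 11, Cape Town 4, Oaxaca 7, Reykjavik 6.
Kyoto is ranked last by the fewest voters, so Kyoto wins.

Kyoto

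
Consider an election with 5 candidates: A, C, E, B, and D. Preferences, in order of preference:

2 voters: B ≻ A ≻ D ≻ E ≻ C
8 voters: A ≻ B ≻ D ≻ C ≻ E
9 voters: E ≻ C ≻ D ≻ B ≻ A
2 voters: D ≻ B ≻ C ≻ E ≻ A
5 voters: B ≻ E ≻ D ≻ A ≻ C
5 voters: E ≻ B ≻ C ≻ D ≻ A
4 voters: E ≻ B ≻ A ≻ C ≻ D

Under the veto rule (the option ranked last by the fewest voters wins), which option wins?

Last-place votes: A 16, C 7, E 8, B 0, D 4.
B is ranked last by the fewest voters, so B wins.

B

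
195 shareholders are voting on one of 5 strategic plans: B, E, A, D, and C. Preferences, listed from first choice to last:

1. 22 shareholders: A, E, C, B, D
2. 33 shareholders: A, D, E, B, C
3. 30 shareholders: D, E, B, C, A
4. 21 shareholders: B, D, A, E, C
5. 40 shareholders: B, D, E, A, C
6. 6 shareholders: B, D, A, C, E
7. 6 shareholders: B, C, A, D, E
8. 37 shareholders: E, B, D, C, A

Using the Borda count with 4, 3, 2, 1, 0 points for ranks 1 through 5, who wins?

B: 22·1 + 33·1 + 30·2 + 21·4 + 40·4 + 6·4 + 6·4 + 37·3 = 518
E: 22·3 + 33·2 + 30·3 + 21·1 + 40·2 + 6·0 + 6·0 + 37·4 = 471
A: 22·4 + 33·4 + 30·0 + 21·2 + 40·1 + 6·2 + 6·2 + 37·0 = 326
D: 22·0 + 33·3 + 30·4 + 21·3 + 40·3 + 6·3 + 6·1 + 37·2 = 500
C: 22·2 + 33·0 + 30·1 + 21·0 + 40·0 + 6·1 + 6·3 + 37·1 = 135
B has the highest Borda score (518).

B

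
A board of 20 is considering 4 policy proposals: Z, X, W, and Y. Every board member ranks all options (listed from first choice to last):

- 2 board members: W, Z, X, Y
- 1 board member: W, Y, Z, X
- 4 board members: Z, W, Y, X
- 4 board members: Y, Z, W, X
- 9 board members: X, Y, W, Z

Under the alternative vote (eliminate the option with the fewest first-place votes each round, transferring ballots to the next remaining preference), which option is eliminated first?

W

Round 1: Z 4, X 9, W 3, Y 4. Eliminate W.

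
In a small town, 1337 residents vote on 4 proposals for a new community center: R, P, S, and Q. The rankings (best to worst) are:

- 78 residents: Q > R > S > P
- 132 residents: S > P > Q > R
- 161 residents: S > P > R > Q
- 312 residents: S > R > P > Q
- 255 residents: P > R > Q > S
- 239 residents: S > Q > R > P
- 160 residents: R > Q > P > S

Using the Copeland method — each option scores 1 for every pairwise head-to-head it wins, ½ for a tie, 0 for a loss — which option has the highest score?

S

R: beats P and Q; loses to S → score 2.
P: beats Q; loses to R and S → score 1.
S: beats R, P, and Q → score 3.
Q: loses to R, P, and S → score 0.
S has the best pairwise record.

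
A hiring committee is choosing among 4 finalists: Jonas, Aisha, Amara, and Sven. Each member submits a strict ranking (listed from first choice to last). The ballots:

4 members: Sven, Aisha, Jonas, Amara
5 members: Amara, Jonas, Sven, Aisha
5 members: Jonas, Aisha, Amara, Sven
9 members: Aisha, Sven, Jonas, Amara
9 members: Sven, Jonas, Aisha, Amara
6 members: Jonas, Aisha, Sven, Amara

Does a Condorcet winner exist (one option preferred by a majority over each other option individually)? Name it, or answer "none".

Checking pairwise contests:
Sven beats Jonas 22–16.
Jonas beats Aisha 25–13.
Jonas beats Amara 33–5.
Aisha beats Sven 20–18.
Every option loses at least one head-to-head, so there is no Condorcet winner.

none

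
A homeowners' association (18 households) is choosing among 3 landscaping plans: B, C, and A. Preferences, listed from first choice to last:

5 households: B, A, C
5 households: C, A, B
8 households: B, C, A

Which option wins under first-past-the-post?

First-place votes: B 13, C 5, A 0.
B has the most first-place votes.

B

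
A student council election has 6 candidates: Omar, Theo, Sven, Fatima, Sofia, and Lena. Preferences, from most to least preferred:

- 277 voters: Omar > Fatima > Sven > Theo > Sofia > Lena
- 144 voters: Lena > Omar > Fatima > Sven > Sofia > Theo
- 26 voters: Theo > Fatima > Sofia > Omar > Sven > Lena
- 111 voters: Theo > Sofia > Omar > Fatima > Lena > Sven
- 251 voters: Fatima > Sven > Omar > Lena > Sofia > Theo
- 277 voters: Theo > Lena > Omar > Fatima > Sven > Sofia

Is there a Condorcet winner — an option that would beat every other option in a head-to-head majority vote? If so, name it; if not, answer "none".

Omar

Omar vs Theo: 672–414 for Omar.
Omar vs Sven: 835–251 for Omar.
Omar vs Fatima: 809–277 for Omar.
Omar vs Sofia: 949–137 for Omar.
Omar vs Lena: 665–421 for Omar.
Omar beats every other option head-to-head.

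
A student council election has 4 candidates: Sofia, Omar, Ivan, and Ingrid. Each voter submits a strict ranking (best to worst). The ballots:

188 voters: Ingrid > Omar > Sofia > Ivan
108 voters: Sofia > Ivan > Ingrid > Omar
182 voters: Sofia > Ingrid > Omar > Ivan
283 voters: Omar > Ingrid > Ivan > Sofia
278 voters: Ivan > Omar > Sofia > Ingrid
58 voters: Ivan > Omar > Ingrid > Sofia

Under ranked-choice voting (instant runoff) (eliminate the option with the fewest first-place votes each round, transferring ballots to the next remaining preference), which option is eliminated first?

Round 1: Sofia 290, Omar 283, Ivan 336, Ingrid 188. Eliminate Ingrid.

Ingrid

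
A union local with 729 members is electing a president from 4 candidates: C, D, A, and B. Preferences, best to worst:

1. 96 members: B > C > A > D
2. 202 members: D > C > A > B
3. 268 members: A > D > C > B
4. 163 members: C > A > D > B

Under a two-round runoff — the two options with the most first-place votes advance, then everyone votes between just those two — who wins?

A

Round 1 first-place votes: C 163, D 202, A 268, B 96.
A and D advance.
Runoff: A is preferred to D by 527 voters; D by 202.
A wins the runoff.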